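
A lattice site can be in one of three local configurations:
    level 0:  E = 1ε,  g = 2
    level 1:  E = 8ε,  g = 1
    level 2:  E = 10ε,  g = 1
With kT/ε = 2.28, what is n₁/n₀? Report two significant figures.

n₁/n₀ = (g₁/g₀) exp[−(E₁−E₀)/kT] = (1/2) × exp(−(7ε)/(2.28ε)) = (1/2) × exp(-3.070) = 0.023.

0.023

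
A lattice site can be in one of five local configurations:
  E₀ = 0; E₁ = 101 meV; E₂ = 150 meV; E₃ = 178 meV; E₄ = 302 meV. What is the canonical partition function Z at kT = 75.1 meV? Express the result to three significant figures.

Z = 1.51

Eᵢ/kT = 0, 1.3449, 1.9973, 2.3702, 4.0213.
Z = Σ e^(−Eᵢ/kT) = e^(−0) + e^(−1.3449) + e^(−1.9973) + e^(−2.3702) + e^(−4.0213) = 1.0000 + 0.26057 + 0.13570 + 0.093462 + 0.017930 = 1.5077.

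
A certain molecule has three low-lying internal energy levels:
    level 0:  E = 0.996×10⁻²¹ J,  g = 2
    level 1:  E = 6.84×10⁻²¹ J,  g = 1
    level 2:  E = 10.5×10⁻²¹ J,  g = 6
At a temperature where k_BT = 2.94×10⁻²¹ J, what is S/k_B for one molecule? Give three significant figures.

Eᵢ/kT = 0.33878, 2.3265, 3.5714.
Z = Σ gᵢe^(−Eᵢ/kT) = 2·e^(−0.33878) + 1·e^(−2.3265) + 6·e^(−3.5714) = 1.4253 + 0.097637 + 0.16870 = 1.6916.
⟨E⟩ = Σ EᵢPᵢ = 2.2811 ×10⁻²¹ J.
S/k_B = ln Z + ⟨E⟩/kT = ln(1.6916) + 2.2811/2.94 = 0.52567 + 0.77588 = 1.30.

1.30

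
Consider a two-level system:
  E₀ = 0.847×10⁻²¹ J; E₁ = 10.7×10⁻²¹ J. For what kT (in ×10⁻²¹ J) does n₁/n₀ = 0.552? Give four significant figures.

16.58 ×10⁻²¹ J

n₁/n₀ = exp[−(E₁−E₀)/kT] = 0.552.
⇒ (E₁−E₀)/kT = ln(1/0.552) = ln(1.81159) = 0.594205.
kT = 9.853 ×10⁻²¹ J / 0.594205 = 16.58 ×10⁻²¹ J.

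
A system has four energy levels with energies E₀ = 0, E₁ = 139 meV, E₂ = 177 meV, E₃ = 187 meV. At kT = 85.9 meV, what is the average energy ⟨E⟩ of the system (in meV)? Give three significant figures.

49.6 meV

Eᵢ/kT = 0, 1.6182, 2.0605, 2.1769.
Z = Σ e^(−Eᵢ/kT) = e^(−0) + e^(−1.6182) + e^(−2.0605) + e^(−2.1769) = 1.0000 + 0.19826 + 0.12739 + 0.11339 = 1.4390.
⟨E⟩ = Σ Eᵢ e^(−Eᵢ/kT) / Z = (0·1.0000 + 139·0.19826 + 177·0.12739 + 187·0.11339) / 1.4390 = 49.6 meV.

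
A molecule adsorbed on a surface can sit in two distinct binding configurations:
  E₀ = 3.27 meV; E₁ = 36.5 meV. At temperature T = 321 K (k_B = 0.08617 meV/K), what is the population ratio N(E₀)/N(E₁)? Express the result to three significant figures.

3.32

k_BT = 0.08617 × 321 K = 27.661 meV.
n₀/n₁ = exp[−(E₀−E₁)/kT] = exp(−(-33.23 meV)/(27.661 meV)) = exp(1.2013) = 3.32.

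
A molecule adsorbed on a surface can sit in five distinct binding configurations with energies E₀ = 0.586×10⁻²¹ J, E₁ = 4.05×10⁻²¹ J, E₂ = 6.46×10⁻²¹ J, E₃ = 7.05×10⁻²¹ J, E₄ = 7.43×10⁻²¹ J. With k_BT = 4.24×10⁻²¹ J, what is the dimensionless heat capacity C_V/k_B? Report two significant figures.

Eᵢ/kT = 0.1382, 0.9552, 1.524, 1.663, 1.752.
Z = Σ e^(−Eᵢ/kT) = e^(−0.1382) + e^(−0.9552) + e^(−1.524) + e^(−1.663) + e^(−1.752) = 0.8709 + 0.3847 + 0.2178 + 0.1896 + 0.1734 = 1.836.
⟨E⟩ = 3.323, ⟨E²⟩ = 18.90.
C_V/k_B = (⟨E²⟩ − ⟨E⟩²)/(kT)² = (18.90 − 11.04)/17.98 = 0.44.

0.44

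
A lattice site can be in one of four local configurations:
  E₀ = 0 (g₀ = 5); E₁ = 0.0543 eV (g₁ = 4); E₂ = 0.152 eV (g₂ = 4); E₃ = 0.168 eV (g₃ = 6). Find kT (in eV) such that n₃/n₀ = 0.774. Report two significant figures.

n₃/n₀ = (g₃/g₀) exp[−(E₃−E₀)/kT] = 0.774.
⇒ (E₃−E₀)/kT = ln((6/5)/0.774) = ln(1.550) = 0.4383.
kT = 0.168 eV / 0.4383 = 0.38 eV.

0.38 eV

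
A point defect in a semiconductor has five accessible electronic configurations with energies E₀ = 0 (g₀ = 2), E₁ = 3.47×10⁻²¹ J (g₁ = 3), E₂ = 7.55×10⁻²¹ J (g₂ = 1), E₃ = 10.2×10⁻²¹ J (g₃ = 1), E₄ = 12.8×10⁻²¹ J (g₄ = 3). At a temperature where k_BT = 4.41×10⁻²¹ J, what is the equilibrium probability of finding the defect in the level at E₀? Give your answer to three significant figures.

Eᵢ/kT = 0, 0.78685, 1.7120, 2.3129, 2.9025.
Z = Σ gᵢe^(−Eᵢ/kT) = 2·e^(−0) + 3·e^(−0.78685) + 1·e^(−1.7120) + 1·e^(−2.3129) + 3·e^(−2.9025) = 2.0000 + 1.3658 + 0.18050 + 0.098974 + 0.16466 = 3.8099.
P₀ = g₀ e^(−E₀/kT) / Z = 2.0000/3.8099 = 0.525.

0.525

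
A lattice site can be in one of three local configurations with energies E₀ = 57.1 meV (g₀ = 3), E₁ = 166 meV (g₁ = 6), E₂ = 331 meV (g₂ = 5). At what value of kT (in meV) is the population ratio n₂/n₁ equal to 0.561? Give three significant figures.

n₂/n₁ = (g₂/g₁) exp[−(E₂−E₁)/kT] = 0.561.
⇒ (E₂−E₁)/kT = ln((5/6)/0.561) = ln(1.4854) = 0.39568.
kT = 165 meV / 0.39568 = 417 meV.

417 meV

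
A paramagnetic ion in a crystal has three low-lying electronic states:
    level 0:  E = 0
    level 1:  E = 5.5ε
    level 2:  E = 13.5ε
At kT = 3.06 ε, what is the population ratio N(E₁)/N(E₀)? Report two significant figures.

0.17

n₁/n₀ = exp[−(E₁−E₀)/kT] = exp(−(5.5ε)/(3.06ε)) = exp(-1.797) = 0.17.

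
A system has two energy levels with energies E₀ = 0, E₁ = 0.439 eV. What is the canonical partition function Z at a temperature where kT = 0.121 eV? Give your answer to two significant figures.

Eᵢ/kT = 0, 3.628.
Z = Σ e^(−Eᵢ/kT) = e^(−0) + e^(−3.628) = 1.000 + 0.02657 = 1.027.

Z = 1.0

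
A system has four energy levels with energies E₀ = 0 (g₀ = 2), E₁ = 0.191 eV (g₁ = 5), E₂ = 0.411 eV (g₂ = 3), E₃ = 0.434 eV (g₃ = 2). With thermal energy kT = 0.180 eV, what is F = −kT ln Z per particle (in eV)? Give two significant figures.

-0.26 eV

Eᵢ/kT = 0, 1.061, 2.283, 2.411.
Z = Σ gᵢe^(−Eᵢ/kT) = 2·e^(−0) + 5·e^(−1.061) + 3·e^(−2.283) + 2·e^(−2.411) = 2.000 + 1.731 + 0.3059 + 0.1795 = 4.216.
F = −kT ln Z = −0.180 × ln(4.216) = −0.180 × 1.439 = -0.26 eV.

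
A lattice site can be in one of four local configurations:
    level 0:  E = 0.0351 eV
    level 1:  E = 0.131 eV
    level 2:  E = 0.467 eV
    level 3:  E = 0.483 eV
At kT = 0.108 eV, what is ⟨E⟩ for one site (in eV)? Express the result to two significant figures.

0.073 eV

Eᵢ/kT = 0.3250, 1.213, 4.324, 4.472.
Z = Σ e^(−Eᵢ/kT) = e^(−0.3250) + e^(−1.213) + e^(−4.324) + e^(−4.472) = 0.7225 + 0.2973 + 0.01325 + 0.01142 = 1.044.
⟨E⟩ = Σ Eᵢ e^(−Eᵢ/kT) / Z = (0.0351·0.7225 + 0.131·0.2973 + 0.467·0.01325 + 0.483·0.01142) / 1.044 = 0.073 eV.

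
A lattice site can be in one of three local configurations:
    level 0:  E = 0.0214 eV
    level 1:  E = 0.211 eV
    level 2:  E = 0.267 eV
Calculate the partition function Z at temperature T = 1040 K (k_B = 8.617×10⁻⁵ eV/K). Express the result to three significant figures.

k_BT = 8.617×10⁻⁵ × 1040 K = 0.089617 eV.
Eᵢ/kT = 0.23879, 2.3545, 2.9793.
Z = Σ e^(−Eᵢ/kT) = e^(−0.23879) + e^(−2.3545) + e^(−2.9793) = 0.78758 + 0.094941 + 0.050828 = 0.93335.

Z = 0.933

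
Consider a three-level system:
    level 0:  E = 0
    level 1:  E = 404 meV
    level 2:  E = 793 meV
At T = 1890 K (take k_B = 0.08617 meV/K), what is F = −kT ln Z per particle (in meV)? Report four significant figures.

k_BT = 0.08617 × 1890 K = 162.861 meV.
Eᵢ/kT = 0, 2.48064, 4.86918.
Z = Σ e^(−Eᵢ/kT) = e^(−0) + e^(−2.48064) + e^(−4.86918) = 1.00000 + 0.0836896 + 0.00767966 = 1.09137.
F = −kT ln Z = −162.861 × ln(1.09137) = −162.861 × 0.0874338 = -14.24 meV.

-14.24 meV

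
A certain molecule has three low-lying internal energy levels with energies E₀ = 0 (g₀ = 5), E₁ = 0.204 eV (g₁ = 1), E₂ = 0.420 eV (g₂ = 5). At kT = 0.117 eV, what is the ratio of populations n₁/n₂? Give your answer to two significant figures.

1.3

n₁/n₂ = (g₁/g₂) exp[−(E₁−E₂)/kT] = (1/5) × exp(−(-0.216 eV)/(0.117 eV)) = (1/5) × exp(1.846) = 1.3.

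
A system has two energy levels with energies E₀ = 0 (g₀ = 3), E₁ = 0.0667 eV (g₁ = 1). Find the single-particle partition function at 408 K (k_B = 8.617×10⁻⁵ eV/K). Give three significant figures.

Z = 3.15

k_BT = 8.617×10⁻⁵ × 408 K = 0.035157 eV.
Eᵢ/kT = 0, 1.8972.
Z = Σ gᵢe^(−Eᵢ/kT) = 3·e^(−0) + 1·e^(−1.8972) = 3.0000 + 0.14999 = 3.1500.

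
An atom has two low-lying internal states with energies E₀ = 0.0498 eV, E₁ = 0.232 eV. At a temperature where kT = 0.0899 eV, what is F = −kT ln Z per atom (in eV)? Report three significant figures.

0.0387 eV

Eᵢ/kT = 0.55395, 2.5806.
Z = Σ e^(−Eᵢ/kT) = e^(−0.55395) + e^(−2.5806) = 0.57468 + 0.075729 = 0.65041.
F = −kT ln Z = −0.0899 × ln(0.65041) = −0.0899 × -0.43015 = 0.0387 eV.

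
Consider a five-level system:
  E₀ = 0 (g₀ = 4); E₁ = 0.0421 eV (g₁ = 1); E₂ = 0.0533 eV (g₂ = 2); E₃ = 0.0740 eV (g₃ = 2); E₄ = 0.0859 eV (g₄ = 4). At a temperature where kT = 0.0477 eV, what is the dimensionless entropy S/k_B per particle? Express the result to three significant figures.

2.30

Eᵢ/kT = 0, 0.88260, 1.1174, 1.5514, 1.8008.
Z = Σ gᵢe^(−Eᵢ/kT) = 4·e^(−0) + 1·e^(−0.88260) + 2·e^(−1.1174) + 2·e^(−1.5514) + 4·e^(−1.8008) = 4.0000 + 0.41371 + 0.65426 + 0.42390 + 0.66067 = 6.1525.
⟨E⟩ = Σ EᵢPᵢ = 0.022822 eV.
S/k_B = ln Z + ⟨E⟩/kT = ln(6.1525) + 0.022822/0.0477 = 1.8169 + 0.47845 = 2.30.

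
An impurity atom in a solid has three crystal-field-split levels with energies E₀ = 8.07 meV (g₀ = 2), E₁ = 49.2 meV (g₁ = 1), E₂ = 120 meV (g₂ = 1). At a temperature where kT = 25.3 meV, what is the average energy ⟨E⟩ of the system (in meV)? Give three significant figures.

12.3 meV

Eᵢ/kT = 0.31897, 1.9447, 4.7431.
Z = Σ gᵢe^(−Eᵢ/kT) = 2·e^(−0.31897) + 1·e^(−1.9447) + 1·e^(−4.7431) = 1.4538 + 0.14303 + 0.0087116 = 1.6055.
⟨E⟩ = Σ Eᵢ gᵢe^(−Eᵢ/kT) / Z = (8.07·1.4538 + 49.2·0.14303 + 120·0.0087116) / 1.6055 = 12.3 meV.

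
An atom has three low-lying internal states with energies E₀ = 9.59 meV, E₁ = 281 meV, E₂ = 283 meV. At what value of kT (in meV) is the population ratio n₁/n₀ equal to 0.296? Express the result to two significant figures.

n₁/n₀ = exp[−(E₁−E₀)/kT] = 0.296.
⇒ (E₁−E₀)/kT = ln(1/0.296) = ln(3.378) = 1.217.
kT = 271.41 meV / 1.217 = 220 meV.

220 meV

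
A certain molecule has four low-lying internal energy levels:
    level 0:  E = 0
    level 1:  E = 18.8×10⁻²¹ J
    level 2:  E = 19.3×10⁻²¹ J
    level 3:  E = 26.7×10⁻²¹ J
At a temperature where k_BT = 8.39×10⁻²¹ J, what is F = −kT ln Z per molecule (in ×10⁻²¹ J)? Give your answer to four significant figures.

Eᵢ/kT = 0, 2.24076, 2.30036, 3.18236.
Z = Σ e^(−Eᵢ/kT) = e^(−0) + e^(−2.24076) + e^(−2.30036) + e^(−3.18236) = 1.00000 + 0.106378 + 0.100223 + 0.0414876 = 1.24809.
F = −kT ln Z = −8.39 × ln(1.24809) = −8.39 × 0.221614 = -1.859 ×10⁻²¹ J.

-1.859 ×10⁻²¹ J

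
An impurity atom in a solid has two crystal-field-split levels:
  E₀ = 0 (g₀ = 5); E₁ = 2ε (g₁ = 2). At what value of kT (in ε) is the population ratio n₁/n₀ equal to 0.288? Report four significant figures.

n₁/n₀ = (g₁/g₀) exp[−(E₁−E₀)/kT] = 0.288.
⇒ (E₁−E₀)/kT = ln((2/5)/0.288) = ln(1.38889) = 0.328505.
kT = 2ε / 0.328505 = 6.088 ε.

6.088 ε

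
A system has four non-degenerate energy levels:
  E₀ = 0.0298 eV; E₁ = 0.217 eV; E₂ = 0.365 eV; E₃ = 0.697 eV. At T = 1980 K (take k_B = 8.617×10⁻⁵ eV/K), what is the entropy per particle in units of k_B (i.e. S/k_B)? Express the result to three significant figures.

0.883

k_BT = 8.617×10⁻⁵ × 1980 K = 0.17062 eV.
Eᵢ/kT = 0.17466, 1.2718, 2.1393, 4.0851.
Z = Σ e^(−Eᵢ/kT) = e^(−0.17466) + e^(−1.2718) + e^(−2.1393) + e^(−4.0851) = 0.83974 + 0.28033 + 0.11774 + 0.016821 = 1.2546.
⟨E⟩ = Σ EᵢPᵢ = 0.11203 eV.
S/k_B = ln Z + ⟨E⟩/kT = ln(1.2546) + 0.11203/0.17062 = 0.22682 + 0.65661 = 0.883.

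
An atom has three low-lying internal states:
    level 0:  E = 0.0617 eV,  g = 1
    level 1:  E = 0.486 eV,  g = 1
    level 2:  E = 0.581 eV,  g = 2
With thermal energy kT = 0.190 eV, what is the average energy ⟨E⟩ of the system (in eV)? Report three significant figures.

0.153 eV

Eᵢ/kT = 0.32474, 2.5579, 3.0579.
Z = Σ gᵢe^(−Eᵢ/kT) = 1·e^(−0.32474) + 1·e^(−2.5579) + 2·e^(−3.0579) = 0.72272 + 0.077467 + 0.093973 = 0.89416.
⟨E⟩ = Σ Eᵢ gᵢe^(−Eᵢ/kT) / Z = (0.0617·0.72272 + 0.486·0.077467 + 0.581·0.093973) / 0.89416 = 0.153 eV.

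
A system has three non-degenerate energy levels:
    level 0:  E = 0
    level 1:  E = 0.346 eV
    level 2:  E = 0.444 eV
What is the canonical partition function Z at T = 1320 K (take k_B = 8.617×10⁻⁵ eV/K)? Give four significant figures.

k_BT = 8.617×10⁻⁵ × 1320 K = 0.113744 eV.
Eᵢ/kT = 0, 3.04192, 3.90350.
Z = Σ e^(−Eᵢ/kT) = e^(−0) + e^(−3.04192) + e^(−3.90350) = 1.00000 + 0.0477431 + 0.0201712 = 1.06791.

Z = 1.068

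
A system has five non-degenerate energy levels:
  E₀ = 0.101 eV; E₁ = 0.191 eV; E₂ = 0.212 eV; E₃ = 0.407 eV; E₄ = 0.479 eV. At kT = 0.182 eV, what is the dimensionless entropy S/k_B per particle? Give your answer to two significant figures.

1.4

Eᵢ/kT = 0.5549, 1.049, 1.165, 2.236, 2.632.
Z = Σ e^(−Eᵢ/kT) = e^(−0.5549) + e^(−1.049) + e^(−1.165) + e^(−2.236) + e^(−2.632) = 0.5741 + 0.3503 + 0.3119 + 0.1069 + 0.07193 = 1.415.
⟨E⟩ = Σ EᵢPᵢ = 0.1901 eV.
S/k_B = ln Z + ⟨E⟩/kT = ln(1.415) + 0.1901/0.182 = 0.3471 + 1.045 = 1.4.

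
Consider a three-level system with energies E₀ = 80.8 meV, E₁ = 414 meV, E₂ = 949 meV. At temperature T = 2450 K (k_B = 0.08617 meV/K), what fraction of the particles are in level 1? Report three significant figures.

k_BT = 0.08617 × 2450 K = 211.12 meV.
Eᵢ/kT = 0.38272, 1.9610, 4.4951.
Z = Σ e^(−Eᵢ/kT) = e^(−0.38272) + e^(−1.9610) + e^(−4.4951) = 0.68200 + 0.14072 + 0.011164 = 0.83388.
P₁ = e^(−E₁/kT) / Z = 0.14072/0.83388 = 0.169.

0.169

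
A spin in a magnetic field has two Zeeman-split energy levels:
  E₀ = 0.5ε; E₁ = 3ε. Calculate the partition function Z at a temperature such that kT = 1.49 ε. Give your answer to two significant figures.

Z = 0.85

Eᵢ/kT = 0.3356, 2.013.
Z = Σ e^(−Eᵢ/kT) = e^(−0.3356) + e^(−2.013) = 0.7149 + 0.1336 = 0.8485.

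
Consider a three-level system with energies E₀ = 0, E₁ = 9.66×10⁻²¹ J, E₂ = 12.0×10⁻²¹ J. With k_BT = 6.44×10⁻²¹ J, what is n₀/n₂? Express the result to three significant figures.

6.45

n₀/n₂ = exp[−(E₀−E₂)/kT] = exp(−(-12.0 ×10⁻²¹ J)/(6.44 ×10⁻²¹ J)) = exp(1.8634) = 6.45.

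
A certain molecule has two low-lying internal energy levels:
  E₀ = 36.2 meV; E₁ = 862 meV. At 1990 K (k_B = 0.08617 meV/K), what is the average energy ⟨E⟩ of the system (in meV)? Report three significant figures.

k_BT = 0.08617 × 1990 K = 171.48 meV.
Eᵢ/kT = 0.21110, 5.0268.
Z = Σ e^(−Eᵢ/kT) = e^(−0.21110) + e^(−5.0268) = 0.80969 + 0.0065598 = 0.81625.
⟨E⟩ = Σ Eᵢ e^(−Eᵢ/kT) / Z = (36.2·0.80969 + 862·0.0065598) / 0.81625 = 42.8 meV.

42.8 meV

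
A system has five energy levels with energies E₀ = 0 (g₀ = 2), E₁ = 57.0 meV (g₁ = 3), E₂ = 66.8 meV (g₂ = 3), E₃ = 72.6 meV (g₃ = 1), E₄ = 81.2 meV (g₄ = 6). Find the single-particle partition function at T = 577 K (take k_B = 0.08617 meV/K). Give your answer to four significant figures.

k_BT = 0.08617 × 577 K = 49.7201 meV.
Eᵢ/kT = 0, 1.14642, 1.34352, 1.46017, 1.63314.
Z = Σ gᵢe^(−Eᵢ/kT) = 2·e^(−0) + 3·e^(−1.14642) + 3·e^(−1.34352) + 1·e^(−1.46017) + 6·e^(−1.63314) = 2.00000 + 0.953317 + 0.782777 + 0.232197 + 1.17189 = 5.14018.

Z = 5.140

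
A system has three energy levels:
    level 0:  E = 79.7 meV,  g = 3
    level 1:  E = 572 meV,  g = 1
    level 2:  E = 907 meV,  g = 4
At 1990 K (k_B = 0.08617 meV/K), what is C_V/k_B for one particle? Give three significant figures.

0.383

k_BT = 0.08617 × 1990 K = 171.48 meV.
Eᵢ/kT = 0.46478, 3.3357, 5.2892.
Z = Σ gᵢe^(−Eᵢ/kT) = 3·e^(−0.46478) + 1·e^(−3.3357) + 4·e^(−5.2892) = 1.8848 + 0.035590 + 0.020183 = 1.9406.
⟨E⟩ = 97.332 meV, ⟨E²⟩ = 20726 meV².
C_V/k_B = (⟨E²⟩ − ⟨E⟩²)/(kT)² = (20726 − 9473.5)/29405 = 0.383.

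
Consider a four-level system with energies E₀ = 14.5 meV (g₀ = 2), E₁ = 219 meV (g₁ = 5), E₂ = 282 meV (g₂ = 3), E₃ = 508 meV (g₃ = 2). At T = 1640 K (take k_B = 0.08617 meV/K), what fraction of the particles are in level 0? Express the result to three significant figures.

0.542

k_BT = 0.08617 × 1640 K = 141.32 meV.
Eᵢ/kT = 0.10260, 1.5497, 1.9955, 3.5947.
Z = Σ gᵢe^(−Eᵢ/kT) = 2·e^(−0.10260) + 5·e^(−1.5497) + 3·e^(−1.9955) + 2·e^(−3.5947) = 1.8050 + 1.0616 + 0.40784 + 0.054938 = 3.3294.
P₀ = g₀ e^(−E₀/kT) / Z = 1.8050/3.3294 = 0.542.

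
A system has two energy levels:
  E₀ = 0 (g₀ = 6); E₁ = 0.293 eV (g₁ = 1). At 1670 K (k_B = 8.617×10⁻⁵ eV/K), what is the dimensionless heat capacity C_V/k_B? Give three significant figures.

0.0864

k_BT = 8.617×10⁻⁵ × 1670 K = 0.14390 eV.
Eᵢ/kT = 0, 2.0361.
Z = Σ gᵢe^(−Eᵢ/kT) = 6·e^(−0) + 1·e^(−2.0361) = 6.0000 + 0.13054 = 6.1305.
⟨E⟩ = 0.0062390 eV, ⟨E²⟩ = 0.0018280 eV².
C_V/k_B = (⟨E²⟩ − ⟨E⟩²)/(kT)² = (0.0018280 − 0.000038925)/0.020707 = 0.0864.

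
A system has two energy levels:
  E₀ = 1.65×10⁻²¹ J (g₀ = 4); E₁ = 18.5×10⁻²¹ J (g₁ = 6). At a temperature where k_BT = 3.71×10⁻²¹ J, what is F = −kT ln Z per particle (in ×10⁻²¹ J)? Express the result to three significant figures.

Eᵢ/kT = 0.44474, 4.9865.
Z = Σ gᵢe^(−Eᵢ/kT) = 4·e^(−0.44474) + 6·e^(−4.9865) = 2.5640 + 0.040977 = 2.6050.
F = −kT ln Z = −3.71 × ln(2.6050) = −3.71 × 0.95743 = -3.55 ×10⁻²¹ J.

-3.55 ×10⁻²¹ J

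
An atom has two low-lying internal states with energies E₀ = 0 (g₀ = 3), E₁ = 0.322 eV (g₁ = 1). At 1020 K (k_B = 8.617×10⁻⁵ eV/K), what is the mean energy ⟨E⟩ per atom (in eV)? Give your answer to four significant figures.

0.002729 eV

k_BT = 8.617×10⁻⁵ × 1020 K = 0.0878934 eV.
Eᵢ/kT = 0, 3.66353.
Z = Σ gᵢe^(−Eᵢ/kT) = 3·e^(−0) + 1·e^(−3.66353) = 3.00000 + 0.0256418 = 3.02564.
⟨E⟩ = Σ Eᵢ gᵢe^(−Eᵢ/kT) / Z = (0·3.00000 + 0.322·0.0256418) / 3.02564 = 0.002729 eV.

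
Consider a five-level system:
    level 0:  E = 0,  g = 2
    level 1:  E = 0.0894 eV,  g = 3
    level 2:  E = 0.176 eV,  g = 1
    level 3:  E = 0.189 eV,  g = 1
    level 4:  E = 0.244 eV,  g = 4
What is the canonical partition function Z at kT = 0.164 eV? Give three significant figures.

Z = 5.30

Eᵢ/kT = 0, 0.54512, 1.0732, 1.1524, 1.4878.
Z = Σ gᵢe^(−Eᵢ/kT) = 2·e^(−0) + 3·e^(−0.54512) + 1·e^(−1.0732) + 1·e^(−1.1524) + 4·e^(−1.4878) = 2.0000 + 1.7393 + 0.34191 + 0.31588 + 0.90348 = 5.3006.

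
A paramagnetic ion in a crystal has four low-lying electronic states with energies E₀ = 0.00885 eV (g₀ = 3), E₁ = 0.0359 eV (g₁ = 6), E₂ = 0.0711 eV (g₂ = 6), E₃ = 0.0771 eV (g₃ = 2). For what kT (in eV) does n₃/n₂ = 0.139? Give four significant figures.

0.006860 eV

n₃/n₂ = (g₃/g₂) exp[−(E₃−E₂)/kT] = 0.139.
⇒ (E₃−E₂)/kT = ln((2/6)/0.139) = ln(2.39808) = 0.874668.
kT = 0.0060 eV / 0.874668 = 0.006860 eV.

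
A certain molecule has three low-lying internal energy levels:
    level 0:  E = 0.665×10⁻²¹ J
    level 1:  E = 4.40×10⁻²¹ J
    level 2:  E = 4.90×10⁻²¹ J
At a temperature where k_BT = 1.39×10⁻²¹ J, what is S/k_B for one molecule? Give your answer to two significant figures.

0.40

Eᵢ/kT = 0.4784, 3.165, 3.525.
Z = Σ e^(−Eᵢ/kT) = e^(−0.4784) + e^(−3.165) + e^(−3.525) = 0.6198 + 0.04221 + 0.02945 = 0.6915.
⟨E⟩ = Σ EᵢPᵢ = 1.073 ×10⁻²¹ J.
S/k_B = ln Z + ⟨E⟩/kT = ln(0.6915) + 1.073/1.39 = -0.3689 + 0.7719 = 0.40.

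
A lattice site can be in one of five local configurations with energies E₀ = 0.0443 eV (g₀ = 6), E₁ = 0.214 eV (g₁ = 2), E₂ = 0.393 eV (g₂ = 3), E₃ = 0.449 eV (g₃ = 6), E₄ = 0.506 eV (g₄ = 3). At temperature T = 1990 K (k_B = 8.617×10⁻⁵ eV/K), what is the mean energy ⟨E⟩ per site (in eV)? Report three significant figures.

k_BT = 8.617×10⁻⁵ × 1990 K = 0.17148 eV.
Eᵢ/kT = 0.25834, 1.2480, 2.2918, 2.6184, 2.9508.
Z = Σ gᵢe^(−Eᵢ/kT) = 6·e^(−0.25834) + 2·e^(−1.2480) + 3·e^(−2.2918) + 6·e^(−2.6184) + 3·e^(−2.9508) = 4.6340 + 0.57416 + 0.30325 + 0.43752 + 0.15689 = 6.1058.
⟨E⟩ = Σ Eᵢ gᵢe^(−Eᵢ/kT) / Z = (0.0443·4.6340 + 0.214·0.57416 + 0.393·0.30325 + 0.449·0.43752 + 0.506·0.15689) / 6.1058 = 0.118 eV.

0.118 eV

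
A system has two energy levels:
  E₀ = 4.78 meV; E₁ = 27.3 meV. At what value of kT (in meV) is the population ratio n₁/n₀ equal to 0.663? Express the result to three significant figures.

54.8 meV

n₁/n₀ = exp[−(E₁−E₀)/kT] = 0.663.
⇒ (E₁−E₀)/kT = ln(1/0.663) = ln(1.5083) = 0.41098.
kT = 22.52 meV / 0.41098 = 54.8 meV.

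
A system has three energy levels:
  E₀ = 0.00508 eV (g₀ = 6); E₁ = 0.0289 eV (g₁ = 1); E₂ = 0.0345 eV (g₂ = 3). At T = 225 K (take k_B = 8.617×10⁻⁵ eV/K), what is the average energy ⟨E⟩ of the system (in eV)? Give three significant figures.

k_BT = 8.617×10⁻⁵ × 225 K = 0.019388 eV.
Eᵢ/kT = 0.26202, 1.4906, 1.7795.
Z = Σ gᵢe^(−Eᵢ/kT) = 6·e^(−0.26202) + 1·e^(−1.4906) + 3·e^(−1.7795) = 4.6170 + 0.22524 + 0.50617 = 5.3484.
⟨E⟩ = Σ Eᵢ gᵢe^(−Eᵢ/kT) / Z = (0.00508·4.6170 + 0.0289·0.22524 + 0.0345·0.50617) / 5.3484 = 0.00887 eV.

0.00887 eV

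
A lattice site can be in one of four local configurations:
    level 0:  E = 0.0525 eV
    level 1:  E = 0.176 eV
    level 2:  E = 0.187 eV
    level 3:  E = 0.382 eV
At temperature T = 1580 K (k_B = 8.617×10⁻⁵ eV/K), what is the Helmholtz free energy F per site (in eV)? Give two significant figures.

-0.032 eV

k_BT = 8.617×10⁻⁵ × 1580 K = 0.1361 eV.
Eᵢ/kT = 0.3857, 1.293, 1.374, 2.807.
Z = Σ e^(−Eᵢ/kT) = e^(−0.3857) + e^(−1.293) + e^(−1.374) + e^(−2.807) = 0.6800 + 0.2744 + 0.2531 + 0.06039 = 1.268.
F = −kT ln Z = −0.1361 × ln(1.268) = −0.1361 × 0.2374 = -0.032 eV.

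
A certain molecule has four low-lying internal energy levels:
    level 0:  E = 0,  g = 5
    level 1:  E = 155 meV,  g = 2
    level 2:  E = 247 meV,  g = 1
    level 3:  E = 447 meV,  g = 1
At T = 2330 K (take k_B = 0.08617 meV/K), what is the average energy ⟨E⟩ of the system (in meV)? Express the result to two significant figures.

42 meV

k_BT = 0.08617 × 2330 K = 200.8 meV.
Eᵢ/kT = 0, 0.7719, 1.230, 2.226.
Z = Σ gᵢe^(−Eᵢ/kT) = 5·e^(−0) + 2·e^(−0.7719) + 1·e^(−1.230) + 1·e^(−2.226) = 5.000 + 0.9243 + 0.2923 + 0.1080 = 6.325.
⟨E⟩ = Σ Eᵢ gᵢe^(−Eᵢ/kT) / Z = (0·5.000 + 155·0.9243 + 247·0.2923 + 447·0.1080) / 6.325 = 42 meV.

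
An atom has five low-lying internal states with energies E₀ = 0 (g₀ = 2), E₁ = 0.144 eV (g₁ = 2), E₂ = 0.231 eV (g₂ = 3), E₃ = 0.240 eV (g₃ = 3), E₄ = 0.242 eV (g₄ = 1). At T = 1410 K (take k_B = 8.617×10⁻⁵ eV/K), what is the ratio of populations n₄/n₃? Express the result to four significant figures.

0.3279

k_BT = 8.617×10⁻⁵ × 1410 K = 0.121500 eV.
n₄/n₃ = (g₄/g₃) exp[−(E₄−E₃)/kT] = (1/3) × exp(−(0.002 eV)/(0.121500 eV)) = (1/3) × exp(-0.0164609) = 0.3279.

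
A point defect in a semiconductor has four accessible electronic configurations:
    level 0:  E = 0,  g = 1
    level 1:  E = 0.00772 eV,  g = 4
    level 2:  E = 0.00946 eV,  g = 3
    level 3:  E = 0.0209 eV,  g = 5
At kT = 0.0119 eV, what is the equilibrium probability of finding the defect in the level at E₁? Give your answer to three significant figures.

0.394

Eᵢ/kT = 0, 0.64874, 0.79496, 1.7563.
Z = Σ gᵢe^(−Eᵢ/kT) = 1·e^(−0) + 4·e^(−0.64874) + 3·e^(−0.79496) + 5·e^(−1.7563) = 1.0000 + 2.0908 + 1.3548 + 0.86341 = 5.3090.
P₁ = g₁ e^(−E₁/kT) / Z = 2.0908/5.3090 = 0.394.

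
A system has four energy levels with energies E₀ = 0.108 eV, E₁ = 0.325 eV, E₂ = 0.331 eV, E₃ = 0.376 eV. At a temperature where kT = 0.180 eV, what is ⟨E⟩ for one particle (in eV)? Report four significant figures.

0.2127 eV

Eᵢ/kT = 0.600000, 1.80556, 1.83889, 2.08889.
Z = Σ e^(−Eᵢ/kT) = e^(−0.600000) + e^(−1.80556) + e^(−1.83889) + e^(−2.08889) = 0.548812 + 0.164382 + 0.158994 + 0.123825 = 0.996013.
⟨E⟩ = Σ Eᵢ e^(−Eᵢ/kT) / Z = (0.108·0.548812 + 0.325·0.164382 + 0.331·0.158994 + 0.376·0.123825) / 0.996013 = 0.2127 eV.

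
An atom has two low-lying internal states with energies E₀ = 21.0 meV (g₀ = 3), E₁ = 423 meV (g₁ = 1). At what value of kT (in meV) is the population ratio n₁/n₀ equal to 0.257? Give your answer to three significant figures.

n₁/n₀ = (g₁/g₀) exp[−(E₁−E₀)/kT] = 0.257.
⇒ (E₁−E₀)/kT = ln((1/3)/0.257) = ln(1.2970) = 0.26005.
kT = 402.0 meV / 0.26005 = 1550 meV.

1550 meV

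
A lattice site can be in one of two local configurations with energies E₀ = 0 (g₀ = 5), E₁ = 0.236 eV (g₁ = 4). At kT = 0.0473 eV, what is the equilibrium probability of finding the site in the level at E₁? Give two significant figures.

0.0054

Eᵢ/kT = 0, 4.989.
Z = Σ gᵢe^(−Eᵢ/kT) = 5·e^(−0) + 4·e^(−4.989) = 5.000 + 0.02725 = 5.027.
P₁ = g₁ e^(−E₁/kT) / Z = 0.02725/5.027 = 0.0054.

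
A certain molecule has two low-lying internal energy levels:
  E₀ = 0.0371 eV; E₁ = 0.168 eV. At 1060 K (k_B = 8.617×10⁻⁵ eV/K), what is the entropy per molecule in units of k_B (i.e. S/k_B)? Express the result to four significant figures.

0.4900

k_BT = 8.617×10⁻⁵ × 1060 K = 0.0913402 eV.
Eᵢ/kT = 0.406174, 1.83928.
Z = Σ e^(−Eᵢ/kT) = e^(−0.406174) + e^(−1.83928) = 0.666194 + 0.158932 = 0.825126.
⟨E⟩ = Σ EᵢPᵢ = 0.0623134 eV.
S/k_B = ln Z + ⟨E⟩/kT = ln(0.825126) + 0.0623134/0.0913402 = -0.192219 + 0.682212 = 0.4900.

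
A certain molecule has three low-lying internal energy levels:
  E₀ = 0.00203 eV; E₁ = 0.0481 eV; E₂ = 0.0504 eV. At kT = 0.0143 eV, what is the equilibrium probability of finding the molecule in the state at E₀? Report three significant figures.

0.931

Eᵢ/kT = 0.14196, 3.3636, 3.5245.
Z = Σ e^(−Eᵢ/kT) = e^(−0.14196) + e^(−3.3636) + e^(−3.5245) = 0.86766 + 0.034610 + 0.029467 = 0.93174.
P₀ = e^(−E₀/kT) / Z = 0.86766/0.93174 = 0.931.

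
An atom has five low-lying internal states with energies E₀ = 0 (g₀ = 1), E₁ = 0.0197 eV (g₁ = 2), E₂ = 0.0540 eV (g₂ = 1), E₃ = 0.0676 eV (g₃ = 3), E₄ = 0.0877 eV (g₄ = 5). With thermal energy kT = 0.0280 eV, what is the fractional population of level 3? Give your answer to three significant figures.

0.102

Eᵢ/kT = 0, 0.70357, 1.9286, 2.4143, 3.1321.
Z = Σ gᵢe^(−Eᵢ/kT) = 1·e^(−0) + 2·e^(−0.70357) + 1·e^(−1.9286) + 3·e^(−2.4143) + 5·e^(−3.1321) = 1.0000 + 0.98963 + 0.14535 + 0.26829 + 0.21813 = 2.6214.
P₃ = g₃ e^(−E₃/kT) / Z = 0.26829/2.6214 = 0.102.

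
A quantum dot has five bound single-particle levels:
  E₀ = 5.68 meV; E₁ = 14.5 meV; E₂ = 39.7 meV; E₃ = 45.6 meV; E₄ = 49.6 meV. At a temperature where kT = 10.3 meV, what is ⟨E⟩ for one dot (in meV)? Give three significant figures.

9.99 meV

Eᵢ/kT = 0.55146, 1.4078, 3.8544, 4.4272, 4.8155.
Z = Σ e^(−Eᵢ/kT) = e^(−0.55146) + e^(−1.4078) + e^(−3.8544) + e^(−4.4272) + e^(−4.8155) = 0.57611 + 0.24468 + 0.021186 + 0.011948 + 0.0081032 = 0.86203.
⟨E⟩ = Σ Eᵢ e^(−Eᵢ/kT) / Z = (5.68·0.57611 + 14.5·0.24468 + 39.7·0.021186 + 45.6·0.011948 + 49.6·0.0081032) / 0.86203 = 9.99 meV.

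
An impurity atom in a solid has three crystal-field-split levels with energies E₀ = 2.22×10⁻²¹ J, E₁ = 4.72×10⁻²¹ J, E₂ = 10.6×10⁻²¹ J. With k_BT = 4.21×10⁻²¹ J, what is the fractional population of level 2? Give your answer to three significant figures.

Eᵢ/kT = 0.52732, 1.1211, 2.5178.
Z = Σ e^(−Eᵢ/kT) = e^(−0.52732) + e^(−1.1211) + e^(−2.5178) = 0.59018 + 0.32592 + 0.080637 = 0.99674.
P₂ = e^(−E₂/kT) / Z = 0.080637/0.99674 = 0.0809.

0.0809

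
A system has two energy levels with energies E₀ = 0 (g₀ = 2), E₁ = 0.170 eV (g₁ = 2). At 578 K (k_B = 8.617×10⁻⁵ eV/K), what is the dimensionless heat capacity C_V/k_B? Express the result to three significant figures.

0.360

k_BT = 8.617×10⁻⁵ × 578 K = 0.049806 eV.
Eᵢ/kT = 0, 3.4132.
Z = Σ gᵢe^(−Eᵢ/kT) = 2·e^(−0) + 2·e^(−3.4132) = 2.0000 + 0.065871 = 2.0659.
⟨E⟩ = 0.0054204 eV, ⟨E²⟩ = 0.00092147 eV².
C_V/k_B = (⟨E²⟩ − ⟨E⟩²)/(kT)² = (0.00092147 − 0.000029381)/0.0024806 = 0.360.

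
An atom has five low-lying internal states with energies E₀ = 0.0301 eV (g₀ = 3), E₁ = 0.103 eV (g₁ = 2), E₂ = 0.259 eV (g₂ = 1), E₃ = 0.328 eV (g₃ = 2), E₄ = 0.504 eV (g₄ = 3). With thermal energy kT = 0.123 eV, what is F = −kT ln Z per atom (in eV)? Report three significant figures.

-0.155 eV

Eᵢ/kT = 0.24472, 0.83740, 2.1057, 2.6667, 4.0976.
Z = Σ gᵢe^(−Eᵢ/kT) = 3·e^(−0.24472) + 2·e^(−0.83740) + 1·e^(−2.1057) + 2·e^(−2.6667) + 3·e^(−4.0976) = 2.3488 + 0.86567 + 0.12176 + 0.13896 + 0.049837 = 3.5250.
F = −kT ln Z = −0.123 × ln(3.5250) = −0.123 × 1.2599 = -0.155 eV.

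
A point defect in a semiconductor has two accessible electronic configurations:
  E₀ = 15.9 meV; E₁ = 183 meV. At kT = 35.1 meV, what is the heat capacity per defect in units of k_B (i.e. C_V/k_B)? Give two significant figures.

Eᵢ/kT = 0.4530, 5.214.
Z = Σ e^(−Eᵢ/kT) = e^(−0.4530) + e^(−5.214) = 0.6357 + 0.005440 = 0.6411.
⟨E⟩ = 17.32 meV, ⟨E²⟩ = 534.8 meV².
C_V/k_B = (⟨E²⟩ − ⟨E⟩²)/(kT)² = (534.8 − 300.0)/1232 = 0.19.

0.19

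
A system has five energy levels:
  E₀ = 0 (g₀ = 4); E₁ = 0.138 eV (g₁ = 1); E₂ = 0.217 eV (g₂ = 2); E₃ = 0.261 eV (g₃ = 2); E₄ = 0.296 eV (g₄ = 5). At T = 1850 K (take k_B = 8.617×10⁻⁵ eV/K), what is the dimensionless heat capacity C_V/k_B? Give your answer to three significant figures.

0.553

k_BT = 8.617×10⁻⁵ × 1850 K = 0.15941 eV.
Eᵢ/kT = 0, 0.86569, 1.3613, 1.6373, 1.8568.
Z = Σ gᵢe^(−Eᵢ/kT) = 4·e^(−0) + 1·e^(−0.86569) + 2·e^(−1.3613) + 2·e^(−1.6373) + 5·e^(−1.8568) = 4.0000 + 0.42076 + 0.51265 + 0.38901 + 0.78086 = 6.1033.
⟨E⟩ = 0.082247 eV, ⟨E²⟩ = 0.020820 eV².
C_V/k_B = (⟨E²⟩ − ⟨E⟩²)/(kT)² = (0.020820 − 0.0067646)/0.025412 = 0.553.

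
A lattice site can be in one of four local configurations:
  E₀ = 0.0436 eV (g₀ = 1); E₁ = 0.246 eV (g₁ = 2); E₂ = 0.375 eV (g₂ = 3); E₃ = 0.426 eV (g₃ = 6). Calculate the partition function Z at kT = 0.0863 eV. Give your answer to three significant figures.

Eᵢ/kT = 0.50521, 2.8505, 4.3453, 4.9363.
Z = Σ gᵢe^(−Eᵢ/kT) = 1·e^(−0.50521) + 2·e^(−2.8505) + 3·e^(−4.3453) + 6·e^(−4.9363) = 0.60338 + 0.11563 + 0.038903 + 0.043087 = 0.80100.

Z = 0.801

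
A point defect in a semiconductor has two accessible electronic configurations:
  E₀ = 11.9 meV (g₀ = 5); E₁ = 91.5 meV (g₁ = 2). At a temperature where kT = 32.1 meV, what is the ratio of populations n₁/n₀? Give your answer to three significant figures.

0.0335

n₁/n₀ = (g₁/g₀) exp[−(E₁−E₀)/kT] = (2/5) × exp(−(79.6 meV)/(32.1 meV)) = (2/5) × exp(-2.4798) = 0.0335.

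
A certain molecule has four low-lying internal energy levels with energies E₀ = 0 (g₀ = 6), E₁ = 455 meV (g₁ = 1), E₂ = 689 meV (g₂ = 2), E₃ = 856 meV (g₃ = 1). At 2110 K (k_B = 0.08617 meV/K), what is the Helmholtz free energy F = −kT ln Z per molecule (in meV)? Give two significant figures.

k_BT = 0.08617 × 2110 K = 181.8 meV.
Eᵢ/kT = 0, 2.503, 3.790, 4.708.
Z = Σ gᵢe^(−Eᵢ/kT) = 6·e^(−0) + 1·e^(−2.503) + 2·e^(−3.790) + 1·e^(−4.708) = 6.000 + 0.08184 + 0.04519 + 0.009023 = 6.136.
F = −kT ln Z = −181.8 × ln(6.136) = −181.8 × 1.814 = -330 meV.

-330 meV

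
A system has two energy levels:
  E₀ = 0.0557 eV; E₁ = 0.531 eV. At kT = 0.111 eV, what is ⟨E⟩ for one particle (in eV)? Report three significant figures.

0.0622 eV

Eᵢ/kT = 0.50180, 4.7838.
Z = Σ e^(−Eᵢ/kT) = e^(−0.50180) + e^(−4.7838) = 0.60544 + 0.0083642 = 0.61380.
⟨E⟩ = Σ Eᵢ e^(−Eᵢ/kT) / Z = (0.0557·0.60544 + 0.531·0.0083642) / 0.61380 = 0.0622 eV.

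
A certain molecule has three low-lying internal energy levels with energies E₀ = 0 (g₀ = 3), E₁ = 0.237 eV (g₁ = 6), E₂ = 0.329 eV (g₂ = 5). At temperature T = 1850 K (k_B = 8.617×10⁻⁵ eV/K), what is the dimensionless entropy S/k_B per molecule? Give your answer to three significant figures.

k_BT = 8.617×10⁻⁵ × 1850 K = 0.15941 eV.
Eᵢ/kT = 0, 1.4867, 2.0639.
Z = Σ gᵢe^(−Eᵢ/kT) = 3·e^(−0) + 6·e^(−1.4867) + 5·e^(−2.0639) = 3.0000 + 1.3567 + 0.63479 = 4.9915.
⟨E⟩ = Σ EᵢPᵢ = 0.10626 eV.
S/k_B = ln Z + ⟨E⟩/kT = ln(4.9915) + 0.10626/0.15941 = 1.6077 + 0.66658 = 2.27.

2.27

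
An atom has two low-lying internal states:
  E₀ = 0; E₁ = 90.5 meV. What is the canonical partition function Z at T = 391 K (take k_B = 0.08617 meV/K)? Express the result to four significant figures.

k_BT = 0.08617 × 391 K = 33.6925 meV.
Eᵢ/kT = 0, 2.68606.
Z = Σ e^(−Eᵢ/kT) = e^(−0) + e^(−2.68606) = 1.00000 + 0.0681489 = 1.06815.

Z = 1.068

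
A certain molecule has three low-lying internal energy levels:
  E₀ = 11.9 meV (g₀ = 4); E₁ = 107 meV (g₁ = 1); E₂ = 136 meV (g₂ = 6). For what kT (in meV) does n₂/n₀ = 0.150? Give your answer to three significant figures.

n₂/n₀ = (g₂/g₀) exp[−(E₂−E₀)/kT] = 0.150.
⇒ (E₂−E₀)/kT = ln((6/4)/0.150) = ln(10.000) = 2.3026.
kT = 124.1 meV / 2.3026 = 53.9 meV.

53.9 meV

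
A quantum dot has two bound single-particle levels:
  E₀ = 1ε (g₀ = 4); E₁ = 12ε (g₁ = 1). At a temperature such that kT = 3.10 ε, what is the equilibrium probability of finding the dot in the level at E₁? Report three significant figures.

Eᵢ/kT = 0.32258, 3.8710.
Z = Σ gᵢe^(−Eᵢ/kT) = 4·e^(−0.32258) + 1·e^(−3.8710) = 2.8971 + 0.020838 = 2.9179.
P₁ = g₁ e^(−E₁/kT) / Z = 0.020838/2.9179 = 0.00714.

0.00714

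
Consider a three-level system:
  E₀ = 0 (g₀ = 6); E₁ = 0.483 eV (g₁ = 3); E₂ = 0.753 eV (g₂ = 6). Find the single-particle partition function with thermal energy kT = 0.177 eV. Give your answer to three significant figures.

Z = 6.28

Eᵢ/kT = 0, 2.7288, 4.2542.
Z = Σ gᵢe^(−Eᵢ/kT) = 6·e^(−0) + 3·e^(−2.7288) + 6·e^(−4.2542) = 6.0000 + 0.19589 + 0.085227 = 6.2811.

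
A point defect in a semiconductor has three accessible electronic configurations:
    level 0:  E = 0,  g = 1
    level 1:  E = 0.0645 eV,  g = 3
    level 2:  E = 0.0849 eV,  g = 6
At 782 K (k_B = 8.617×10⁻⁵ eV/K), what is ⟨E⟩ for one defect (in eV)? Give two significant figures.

k_BT = 8.617×10⁻⁵ × 782 K = 0.06738 eV.
Eᵢ/kT = 0, 0.9573, 1.260.
Z = Σ gᵢe^(−Eᵢ/kT) = 1·e^(−0) + 3·e^(−0.9573) + 6·e^(−1.260) = 1.000 + 1.152 + 1.702 = 3.854.
⟨E⟩ = Σ Eᵢ gᵢe^(−Eᵢ/kT) / Z = (0·1.000 + 0.0645·1.152 + 0.0849·1.702) / 3.854 = 0.057 eV.

0.057 eV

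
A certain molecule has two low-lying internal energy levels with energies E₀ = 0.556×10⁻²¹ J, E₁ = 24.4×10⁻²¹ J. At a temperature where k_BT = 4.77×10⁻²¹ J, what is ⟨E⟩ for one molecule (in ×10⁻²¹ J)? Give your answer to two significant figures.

Eᵢ/kT = 0.1166, 5.115.
Z = Σ e^(−Eᵢ/kT) = e^(−0.1166) + e^(−5.115) = 0.8899 + 0.006006 = 0.8959.
⟨E⟩ = Σ Eᵢ e^(−Eᵢ/kT) / Z = (0.556·0.8899 + 24.4·0.006006) / 0.8959 = 0.72 ×10⁻²¹ J.

0.72 ×10⁻²¹ J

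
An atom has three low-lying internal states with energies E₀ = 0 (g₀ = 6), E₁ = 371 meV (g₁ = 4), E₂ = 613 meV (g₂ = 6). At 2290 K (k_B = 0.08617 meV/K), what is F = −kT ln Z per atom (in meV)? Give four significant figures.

-380.5 meV

k_BT = 0.08617 × 2290 K = 197.329 meV.
Eᵢ/kT = 0, 1.88011, 3.10649.
Z = Σ gᵢe^(−Eᵢ/kT) = 6·e^(−0) + 4·e^(−1.88011) + 6·e^(−3.10649) = 6.00000 + 0.610293 + 0.268547 = 6.87884.
F = −kT ln Z = −197.329 × ln(6.87884) = −197.329 × 1.92845 = -380.5 meV.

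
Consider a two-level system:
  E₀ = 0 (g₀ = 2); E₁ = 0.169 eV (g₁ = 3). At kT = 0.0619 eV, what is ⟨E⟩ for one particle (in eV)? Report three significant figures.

Eᵢ/kT = 0, 2.7302.
Z = Σ gᵢe^(−Eᵢ/kT) = 2·e^(−0) + 3·e^(−2.7302) = 2.0000 + 0.19562 = 2.1956.
⟨E⟩ = Σ Eᵢ gᵢe^(−Eᵢ/kT) / Z = (0·2.0000 + 0.169·0.19562) / 2.1956 = 0.0151 eV.

0.0151 eV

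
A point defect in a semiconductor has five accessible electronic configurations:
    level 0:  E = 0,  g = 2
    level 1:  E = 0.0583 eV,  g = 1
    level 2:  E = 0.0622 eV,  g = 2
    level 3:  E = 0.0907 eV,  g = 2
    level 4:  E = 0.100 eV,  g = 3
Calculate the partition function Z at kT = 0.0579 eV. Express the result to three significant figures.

Eᵢ/kT = 0, 1.0069, 1.0743, 1.5665, 1.7271.
Z = Σ gᵢe^(−Eᵢ/kT) = 2·e^(−0) + 1·e^(−1.0069) + 2·e^(−1.0743) + 2·e^(−1.5665) + 3·e^(−1.7271) = 2.0000 + 0.36535 + 0.68307 + 0.41755 + 0.53340 = 3.9994.

Z = 4.00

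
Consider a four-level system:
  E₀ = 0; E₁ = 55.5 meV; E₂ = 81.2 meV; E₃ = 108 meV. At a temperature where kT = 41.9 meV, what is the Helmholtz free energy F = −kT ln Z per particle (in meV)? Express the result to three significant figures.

-16.6 meV

Eᵢ/kT = 0, 1.3246, 1.9379, 2.5776.
Z = Σ e^(−Eᵢ/kT) = e^(−0) + e^(−1.3246) + e^(−1.9379) + e^(−2.5776) = 1.0000 + 0.26591 + 0.14401 + 0.075956 = 1.4859.
F = −kT ln Z = −41.9 × ln(1.4859) = −41.9 × 0.39602 = -16.6 meV.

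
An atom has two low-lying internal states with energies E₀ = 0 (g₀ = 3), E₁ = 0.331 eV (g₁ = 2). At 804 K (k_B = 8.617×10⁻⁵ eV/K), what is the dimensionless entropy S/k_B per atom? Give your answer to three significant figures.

k_BT = 8.617×10⁻⁵ × 804 K = 0.069281 eV.
Eᵢ/kT = 0, 4.7776.
Z = Σ gᵢe^(−Eᵢ/kT) = 3·e^(−0) + 2·e^(−4.7776) = 3.0000 + 0.016832 = 3.0168.
⟨E⟩ = Σ EᵢPᵢ = 0.0018468 eV.
S/k_B = ln Z + ⟨E⟩/kT = ln(3.0168) + 0.0018468/0.069281 = 1.1042 + 0.026657 = 1.13.

1.13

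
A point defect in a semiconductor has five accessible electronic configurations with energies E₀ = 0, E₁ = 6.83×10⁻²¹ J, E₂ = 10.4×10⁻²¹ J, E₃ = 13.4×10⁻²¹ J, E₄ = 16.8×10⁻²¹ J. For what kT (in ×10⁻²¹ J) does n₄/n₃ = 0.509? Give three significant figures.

5.03 ×10⁻²¹ J

n₄/n₃ = exp[−(E₄−E₃)/kT] = 0.509.
⇒ (E₄−E₃)/kT = ln(1/0.509) = ln(1.9646) = 0.67529.
kT = 3.4 ×10⁻²¹ J / 0.67529 = 5.03 ×10⁻²¹ J.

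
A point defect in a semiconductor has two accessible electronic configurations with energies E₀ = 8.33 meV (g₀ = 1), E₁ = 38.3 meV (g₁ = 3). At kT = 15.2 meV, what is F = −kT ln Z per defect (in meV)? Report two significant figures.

3.0 meV

Eᵢ/kT = 0.5480, 2.520.
Z = Σ gᵢe^(−Eᵢ/kT) = 1·e^(−0.5480) + 3·e^(−2.520) = 0.5781 + 0.2414 = 0.8195.
F = −kT ln Z = −15.2 × ln(0.8195) = −15.2 × -0.1991 = 3.0 meV.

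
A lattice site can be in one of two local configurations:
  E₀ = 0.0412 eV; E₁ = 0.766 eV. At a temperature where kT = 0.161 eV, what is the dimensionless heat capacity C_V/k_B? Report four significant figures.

0.2198

Eᵢ/kT = 0.255901, 4.75776.
Z = Σ e^(−Eᵢ/kT) = e^(−0.255901) + e^(−4.75776) = 0.774219 + 0.00858482 = 0.782804.
⟨E⟩ = 0.0491487 eV, ⟨E²⟩ = 0.00811363 eV².
C_V/k_B = (⟨E²⟩ − ⟨E⟩²)/(kT)² = (0.00811363 − 0.00241559)/0.0259210 = 0.2198.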